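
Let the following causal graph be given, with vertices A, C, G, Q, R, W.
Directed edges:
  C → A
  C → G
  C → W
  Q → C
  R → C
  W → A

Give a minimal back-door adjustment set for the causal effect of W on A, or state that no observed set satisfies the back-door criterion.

desc(W)\{W}={A}; candidates ⊆ {C,G,Q,R}.
size 0: {}; under {} W still reaches {A,C,G,Q,R} ∋ A.
{C}: W⊥A given {C} in G with W→· removed — back-door holds.

W→A: minimal back-door set {C}.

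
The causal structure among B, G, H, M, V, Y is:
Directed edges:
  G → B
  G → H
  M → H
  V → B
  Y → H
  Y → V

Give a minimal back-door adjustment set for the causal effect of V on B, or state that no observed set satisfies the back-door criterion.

desc(V)\{V}={B}; candidates ⊆ {G,H,M,Y}.
∅: V⊥B given ∅ in G with V→· removed — back-door holds.

V→B: minimal back-door set ∅.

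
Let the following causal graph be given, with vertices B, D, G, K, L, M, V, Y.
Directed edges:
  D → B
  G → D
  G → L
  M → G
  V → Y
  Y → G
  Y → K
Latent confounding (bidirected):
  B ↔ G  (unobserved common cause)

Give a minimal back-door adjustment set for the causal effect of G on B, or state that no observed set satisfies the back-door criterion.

G→B: no observed back-door set.

desc(G)\{G}={B,D,L}; candidates ⊆ {K,M,V,Y}.
G↔B: latent back-door arc(s) into G.
size 0: {}; under {} G still reaches {B,K,M,V,Y} ∋ B.
size 1: {K}, {M}, {V} …(+1); under {K} G still reaches {B,M,V,Y} ∋ B.
size 2: {K,M}, {K,V}, {K,Y} …(+3); under {K,M} G still reaches {B,V,Y} ∋ B.
G↔B cannot be blocked by any observed set — no back-door set.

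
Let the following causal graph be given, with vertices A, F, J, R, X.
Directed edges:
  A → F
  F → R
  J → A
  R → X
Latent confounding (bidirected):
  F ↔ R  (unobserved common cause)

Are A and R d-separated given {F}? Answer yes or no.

Bayes-Ball from A | {F} reaches {J,R,X}.
R ∈ reach(A|{F}) ⇒ A ⊥̸ R | {F}.

No — A and R are d-connected given {F}.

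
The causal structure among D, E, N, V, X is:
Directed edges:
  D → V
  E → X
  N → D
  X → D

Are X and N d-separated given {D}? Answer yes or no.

No — X and N are d-connected given {D}.

Bayes-Ball from X | {D} reaches {E,N}.
N ∈ reach(X|{D}) ⇒ X ⊥̸ N | {D}.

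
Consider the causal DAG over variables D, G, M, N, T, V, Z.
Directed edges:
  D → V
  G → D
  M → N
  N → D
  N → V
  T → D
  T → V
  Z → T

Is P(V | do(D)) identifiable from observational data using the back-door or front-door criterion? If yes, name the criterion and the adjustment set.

desc(D)\{D}={V}; candidates ⊆ {G,M,N,T,Z}.
size 0: {}; under {} D still reaches {G,M,N,T,V,Z} ∋ V.
size 1: {G}, {M}, {N} …(+2); under {G} D still reaches {M,N,T,V,Z} ∋ V.
{N,T}: D⊥V given {N,T} in G with D→· removed — back-door holds.
P(V|do(D)) = Σ_{N,T} P(V|D,N,T)·P(N,T).

P(V|do(D)): backdoor, adjust for {N, T}.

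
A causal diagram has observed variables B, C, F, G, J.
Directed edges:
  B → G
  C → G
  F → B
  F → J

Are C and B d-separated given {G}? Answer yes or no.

No — C and B are d-connected given {G}.

Bayes-Ball from C | {G} reaches {B,F,J}.
B ∈ reach(C|{G}) ⇒ C ⊥̸ B | {G}.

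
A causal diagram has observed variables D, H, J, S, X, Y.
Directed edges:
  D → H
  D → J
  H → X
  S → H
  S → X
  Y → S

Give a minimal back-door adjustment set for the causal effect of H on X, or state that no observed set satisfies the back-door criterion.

H→X: minimal back-door set {S}.

desc(H)\{H}={X}; candidates ⊆ {D,J,S,Y}.
size 0: {}; under {} H still reaches {D,J,S,X,Y} ∋ X.
{S}: H⊥X given {S} in G with H→· removed — back-door holds.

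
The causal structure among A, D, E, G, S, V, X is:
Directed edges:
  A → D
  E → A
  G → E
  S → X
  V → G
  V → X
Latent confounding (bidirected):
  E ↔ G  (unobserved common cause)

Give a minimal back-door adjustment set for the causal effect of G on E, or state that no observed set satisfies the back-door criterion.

desc(G)\{G}={A,D,E}; candidates ⊆ {S,V,X}.
G↔E: latent back-door arc(s) into G.
size 0: {}; under {} G still reaches {A,D,E,V,X} ∋ E.
size 1: {S}, {V}, {X}; under {S} G still reaches {A,D,E,V,X} ∋ E.
size 2: {S,V}, {S,X}, {V,X}; under {S,V} G still reaches {A,D,E} ∋ E.
G↔E cannot be blocked by any observed set — no back-door set.

G→E: no observed back-door set.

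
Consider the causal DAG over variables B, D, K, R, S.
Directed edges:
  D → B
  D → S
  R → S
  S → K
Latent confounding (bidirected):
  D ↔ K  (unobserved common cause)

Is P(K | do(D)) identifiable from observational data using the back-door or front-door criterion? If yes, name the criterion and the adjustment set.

P(K|do(D)): frontdoor, adjust for {S}.

desc(D)\{D}={B,K,S}; candidates ⊆ {R}.
D↔K: latent back-door arc(s) into D.
size 0: {}; under {} D still reaches {K} ∋ K.
size 1: {R}; under {R} D still reaches {K} ∋ K.
D↔K cannot be blocked by any observed set — no back-door set.
{S}: (i) intercepts every directed D→K path; (ii) no back-door D→{S}; (iii) {D} blocks every back-door {S}→K. Front-door holds.
P(K|do(D)) = Σ_{S} P(S|D) Σ_{D'} P(K|S,D')P(D').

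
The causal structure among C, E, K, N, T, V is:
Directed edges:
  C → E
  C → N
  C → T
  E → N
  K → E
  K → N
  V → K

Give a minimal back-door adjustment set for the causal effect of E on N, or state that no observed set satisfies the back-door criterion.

desc(E)\{E}={N}; candidates ⊆ {C,K,T,V}.
size 0: {}; under {} E still reaches {C,K,N,T,V} ∋ N.
size 1: {C}, {K}, {T} …(+1); under {C} E still reaches {K,N,V} ∋ N.
{C,K}: E⊥N given {C,K} in G with E→· removed — back-door holds.

E→N: minimal back-door set {C, K}.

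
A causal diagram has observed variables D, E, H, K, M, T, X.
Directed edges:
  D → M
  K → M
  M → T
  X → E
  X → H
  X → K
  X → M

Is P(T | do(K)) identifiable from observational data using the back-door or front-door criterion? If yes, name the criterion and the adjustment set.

P(T|do(K)): backdoor, adjust for {X}.

desc(K)\{K}={M,T}; candidates ⊆ {D,E,H,X}.
size 0: {}; under {} K still reaches {E,H,M,T,X} ∋ T.
{X}: K⊥T given {X} in G with K→· removed — back-door holds.
P(T|do(K)) = Σ_{X} P(T|K,X)·P(X).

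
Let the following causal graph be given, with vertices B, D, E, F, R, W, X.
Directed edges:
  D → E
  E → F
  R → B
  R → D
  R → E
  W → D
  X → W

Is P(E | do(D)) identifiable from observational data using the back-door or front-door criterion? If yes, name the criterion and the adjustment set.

P(E|do(D)): backdoor, adjust for {R}.

desc(D)\{D}={E,F}; candidates ⊆ {B,R,W,X}.
size 0: {}; under {} D still reaches {B,E,F,R,W,X} ∋ E.
{R}: D⊥E given {R} in G with D→· removed — back-door holds.
P(E|do(D)) = Σ_{R} P(E|D,R)·P(R).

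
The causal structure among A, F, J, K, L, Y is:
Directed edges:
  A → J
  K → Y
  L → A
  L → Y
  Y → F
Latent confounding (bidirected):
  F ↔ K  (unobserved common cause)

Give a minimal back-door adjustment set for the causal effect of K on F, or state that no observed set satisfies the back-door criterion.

desc(K)\{K}={F,Y}; candidates ⊆ {A,J,L}.
K↔F: latent back-door arc(s) into K.
size 0: {}; under {} K still reaches {F} ∋ F.
size 1: {A}, {J}, {L}; under {A} K still reaches {F} ∋ F.
size 2: {A,J}, {A,L}, {J,L}; under {A,J} K still reaches {F} ∋ F.
K↔F cannot be blocked by any observed set — no back-door set.

K→F: no observed back-door set.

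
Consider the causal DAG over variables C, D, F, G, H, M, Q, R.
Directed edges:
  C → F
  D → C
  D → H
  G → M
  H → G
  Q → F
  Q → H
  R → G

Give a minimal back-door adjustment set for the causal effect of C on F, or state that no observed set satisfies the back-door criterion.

desc(C)\{C}={F}; candidates ⊆ {D,G,H,M,Q,R}.
∅: C⊥F given ∅ in G with C→· removed — back-door holds.

C→F: minimal back-door set ∅.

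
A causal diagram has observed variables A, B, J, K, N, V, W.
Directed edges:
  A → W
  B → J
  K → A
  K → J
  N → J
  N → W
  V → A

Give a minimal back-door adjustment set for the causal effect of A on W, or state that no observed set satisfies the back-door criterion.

desc(A)\{A}={W}; candidates ⊆ {B,J,K,N,V}.
∅: A⊥W given ∅ in G with A→· removed — back-door holds.

A→W: minimal back-door set ∅.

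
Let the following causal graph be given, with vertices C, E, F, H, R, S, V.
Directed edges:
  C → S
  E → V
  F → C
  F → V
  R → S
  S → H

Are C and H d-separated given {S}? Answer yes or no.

Yes — C ⊥ H | {S}.

Bayes-Ball from C | {S} reaches {F,R,V}.
H ∉ reach(C|{S}) ⇒ C ⊥ H | {S}.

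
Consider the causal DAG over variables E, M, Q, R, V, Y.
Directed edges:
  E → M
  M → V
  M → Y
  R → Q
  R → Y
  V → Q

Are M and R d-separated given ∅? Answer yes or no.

Bayes-Ball from M | ∅ reaches {E,Q,V,Y}.
R ∉ reach(M|∅) ⇒ M ⊥ R | ∅.

Yes — M ⊥ R | ∅.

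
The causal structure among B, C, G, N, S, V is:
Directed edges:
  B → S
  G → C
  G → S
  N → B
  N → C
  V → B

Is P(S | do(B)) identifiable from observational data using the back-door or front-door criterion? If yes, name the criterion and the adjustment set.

P(S|do(B)): backdoor, adjust for ∅.

desc(B)\{B}={S}; candidates ⊆ {C,G,N,V}.
∅: B⊥S given ∅ in G with B→· removed — back-door holds.
P(S|do(B)) = P(S|B) — no adjustment needed.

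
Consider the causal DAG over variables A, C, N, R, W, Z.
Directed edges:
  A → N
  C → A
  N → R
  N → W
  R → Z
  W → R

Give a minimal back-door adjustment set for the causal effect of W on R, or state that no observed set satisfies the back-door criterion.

W→R: minimal back-door set {N}.

desc(W)\{W}={R,Z}; candidates ⊆ {A,C,N}.
size 0: {}; under {} W still reaches {A,C,N,R,Z} ∋ R.
{N}: W⊥R given {N} in G with W→· removed — back-door holds.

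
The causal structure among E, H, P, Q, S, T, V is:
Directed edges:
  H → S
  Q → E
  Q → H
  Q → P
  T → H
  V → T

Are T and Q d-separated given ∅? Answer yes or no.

Yes — T ⊥ Q | ∅.

Bayes-Ball from T | ∅ reaches {H,S,V}.
Q ∉ reach(T|∅) ⇒ T ⊥ Q | ∅.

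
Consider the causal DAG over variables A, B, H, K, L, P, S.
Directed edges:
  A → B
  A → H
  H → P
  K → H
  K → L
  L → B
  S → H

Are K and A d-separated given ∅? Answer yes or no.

Yes — K ⊥ A | ∅.

Bayes-Ball from K | ∅ reaches {B,H,L,P}.
A ∉ reach(K|∅) ⇒ K ⊥ A | ∅.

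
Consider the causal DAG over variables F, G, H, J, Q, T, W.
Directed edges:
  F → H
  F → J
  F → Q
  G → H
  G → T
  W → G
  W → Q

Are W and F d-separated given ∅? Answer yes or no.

Yes — W ⊥ F | ∅.

Bayes-Ball from W | ∅ reaches {G,H,Q,T}.
F ∉ reach(W|∅) ⇒ W ⊥ F | ∅.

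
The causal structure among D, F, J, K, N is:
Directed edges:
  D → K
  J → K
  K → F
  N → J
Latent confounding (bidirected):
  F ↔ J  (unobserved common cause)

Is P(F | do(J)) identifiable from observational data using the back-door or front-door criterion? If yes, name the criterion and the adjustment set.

desc(J)\{J}={F,K}; candidates ⊆ {D,N}.
J↔F: latent back-door arc(s) into J.
size 0: {}; under {} J still reaches {F,N} ∋ F.
size 1: {D}, {N}; under {D} J still reaches {F,N} ∋ F.
size 2: {D,N}; under {D,N} J still reaches {F} ∋ F.
J↔F cannot be blocked by any observed set — no back-door set.
{K}: (i) intercepts every directed J→F path; (ii) no back-door J→{K}; (iii) {J} blocks every back-door {K}→F. Front-door holds.
P(F|do(J)) = Σ_{K} P(K|J) Σ_{J'} P(F|K,J')P(J').

P(F|do(J)): frontdoor, adjust for {K}.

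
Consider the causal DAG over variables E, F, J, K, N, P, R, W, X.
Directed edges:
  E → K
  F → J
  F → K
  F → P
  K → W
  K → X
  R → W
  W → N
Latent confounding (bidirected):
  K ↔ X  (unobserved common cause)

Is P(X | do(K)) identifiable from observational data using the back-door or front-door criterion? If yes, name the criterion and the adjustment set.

P(X|do(K)): not identifiable (no BD/FD set).

desc(K)\{K}={N,W,X}; candidates ⊆ {E,F,J,P,R}.
K↔X: latent back-door arc(s) into K.
size 0: {}; under {} K still reaches {E,F,J,P,X} ∋ X.
size 1: {E}, {F}, {J} …(+2); under {E} K still reaches {F,J,P,X} ∋ X.
size 2: {E,F}, {E,J}, {E,P} …(+7); under {E,F} K still reaches {X} ∋ X.
K↔X cannot be blocked by any observed set — no back-door set.
No mediator lies on a directed K→…→X path.
Neither criterion identifies P(X|do(K)) in this graph.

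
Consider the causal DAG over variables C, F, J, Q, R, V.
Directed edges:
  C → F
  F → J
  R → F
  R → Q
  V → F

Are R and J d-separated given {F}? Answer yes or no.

Bayes-Ball from R | {F} reaches {C,Q,V}.
J ∉ reach(R|{F}) ⇒ R ⊥ J | {F}.

Yes — R ⊥ J | {F}.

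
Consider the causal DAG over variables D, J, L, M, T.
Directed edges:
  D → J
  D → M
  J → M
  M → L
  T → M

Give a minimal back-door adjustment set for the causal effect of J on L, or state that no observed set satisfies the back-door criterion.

J→L: minimal back-door set {D}.

desc(J)\{J}={L,M}; candidates ⊆ {D,T}.
size 0: {}; under {} J still reaches {D,L,M} ∋ L.
{D}: J⊥L given {D} in G with J→· removed — back-door holds.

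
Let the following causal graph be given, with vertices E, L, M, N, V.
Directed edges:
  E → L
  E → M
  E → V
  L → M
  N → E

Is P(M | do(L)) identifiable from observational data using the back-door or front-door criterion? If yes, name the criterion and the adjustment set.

P(M|do(L)): backdoor, adjust for {E}.

desc(L)\{L}={M}; candidates ⊆ {E,N,V}.
size 0: {}; under {} L still reaches {E,M,N,V} ∋ M.
{E}: L⊥M given {E} in G with L→· removed — back-door holds.
P(M|do(L)) = Σ_{E} P(M|L,E)·P(E).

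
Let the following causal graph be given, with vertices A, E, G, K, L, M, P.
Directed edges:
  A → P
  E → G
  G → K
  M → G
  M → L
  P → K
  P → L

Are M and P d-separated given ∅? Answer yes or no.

Yes — M ⊥ P | ∅.

Bayes-Ball from M | ∅ reaches {G,K,L}.
P ∉ reach(M|∅) ⇒ M ⊥ P | ∅.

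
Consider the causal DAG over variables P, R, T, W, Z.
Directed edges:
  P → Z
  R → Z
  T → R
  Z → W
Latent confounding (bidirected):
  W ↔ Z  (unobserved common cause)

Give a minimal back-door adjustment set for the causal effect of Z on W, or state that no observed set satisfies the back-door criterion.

desc(Z)\{Z}={W}; candidates ⊆ {P,R,T}.
Z↔W: latent back-door arc(s) into Z.
size 0: {}; under {} Z still reaches {P,R,T,W} ∋ W.
size 1: {P}, {R}, {T}; under {P} Z still reaches {R,T,W} ∋ W.
size 2: {P,R}, {P,T}, {R,T}; under {P,R} Z still reaches {W} ∋ W.
Z↔W cannot be blocked by any observed set — no back-door set.

Z→W: no observed back-door set.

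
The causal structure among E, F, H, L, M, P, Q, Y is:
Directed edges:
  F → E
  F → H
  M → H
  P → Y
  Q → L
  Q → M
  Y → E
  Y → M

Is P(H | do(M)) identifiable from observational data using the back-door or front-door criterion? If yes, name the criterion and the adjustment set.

desc(M)\{M}={H}; candidates ⊆ {E,F,L,P,Q,Y}.
∅: M⊥H given ∅ in G with M→· removed — back-door holds.
P(H|do(M)) = P(H|M) — no adjustment needed.

P(H|do(M)): backdoor, adjust for ∅.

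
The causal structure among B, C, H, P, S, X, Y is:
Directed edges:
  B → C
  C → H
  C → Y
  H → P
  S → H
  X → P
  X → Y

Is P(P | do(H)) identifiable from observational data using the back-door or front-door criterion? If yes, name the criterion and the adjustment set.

desc(H)\{H}={P}; candidates ⊆ {B,C,S,X,Y}.
∅: H⊥P given ∅ in G with H→· removed — back-door holds.
P(P|do(H)) = P(P|H) — no adjustment needed.

P(P|do(H)): backdoor, adjust for ∅.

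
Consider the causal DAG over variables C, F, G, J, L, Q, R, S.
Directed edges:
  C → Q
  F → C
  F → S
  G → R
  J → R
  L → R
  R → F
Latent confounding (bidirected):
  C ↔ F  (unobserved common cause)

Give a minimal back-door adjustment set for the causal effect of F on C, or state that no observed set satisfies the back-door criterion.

F→C: no observed back-door set.

desc(F)\{F}={C,Q,S}; candidates ⊆ {G,J,L,R}.
F↔C: latent back-door arc(s) into F.
size 0: {}; under {} F still reaches {C,G,J,L,Q,R} ∋ C.
size 1: {G}, {J}, {L} …(+1); under {G} F still reaches {C,J,L,Q,R} ∋ C.
size 2: {G,J}, {G,L}, {G,R} …(+3); under {G,J} F still reaches {C,L,Q,R} ∋ C.
F↔C cannot be blocked by any observed set — no back-door set.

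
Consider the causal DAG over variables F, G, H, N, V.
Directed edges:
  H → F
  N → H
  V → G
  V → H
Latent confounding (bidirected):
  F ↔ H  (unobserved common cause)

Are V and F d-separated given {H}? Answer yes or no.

No — V and F are d-connected given {H}.

Bayes-Ball from V | {H} reaches {F,G,N}.
F ∈ reach(V|{H}) ⇒ V ⊥̸ F | {H}.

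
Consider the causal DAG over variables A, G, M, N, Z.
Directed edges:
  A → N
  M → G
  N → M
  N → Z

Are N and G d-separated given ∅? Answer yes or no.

No — N and G are d-connected given ∅.

Bayes-Ball from N | ∅ reaches {A,G,M,Z}.
G ∈ reach(N|∅) ⇒ N ⊥̸ G | ∅.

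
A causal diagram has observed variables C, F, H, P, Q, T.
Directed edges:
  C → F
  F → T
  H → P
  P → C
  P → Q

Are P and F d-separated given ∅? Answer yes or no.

Bayes-Ball from P | ∅ reaches {C,F,H,Q,T}.
F ∈ reach(P|∅) ⇒ P ⊥̸ F | ∅.

No — P and F are d-connected given ∅.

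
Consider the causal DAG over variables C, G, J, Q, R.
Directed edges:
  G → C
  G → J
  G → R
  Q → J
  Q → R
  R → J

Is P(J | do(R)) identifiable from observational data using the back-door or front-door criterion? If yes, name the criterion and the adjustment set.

P(J|do(R)): backdoor, adjust for {G, Q}.

desc(R)\{R}={J}; candidates ⊆ {C,G,Q}.
size 0: {}; under {} R still reaches {C,G,J,Q} ∋ J.
size 1: {C}, {G}, {Q}; under {C} R still reaches {G,J,Q} ∋ J.
{G,Q}: R⊥J given {G,Q} in G with R→· removed — back-door holds.
P(J|do(R)) = Σ_{G,Q} P(J|R,G,Q)·P(G,Q).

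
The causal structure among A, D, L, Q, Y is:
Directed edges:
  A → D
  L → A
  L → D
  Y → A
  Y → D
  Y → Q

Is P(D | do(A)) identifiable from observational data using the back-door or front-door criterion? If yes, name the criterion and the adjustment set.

desc(A)\{A}={D}; candidates ⊆ {L,Q,Y}.
size 0: {}; under {} A still reaches {D,L,Q,Y} ∋ D.
size 1: {L}, {Q}, {Y}; under {L} A still reaches {D,Q,Y} ∋ D.
{L,Y}: A⊥D given {L,Y} in G with A→· removed — back-door holds.
P(D|do(A)) = Σ_{L,Y} P(D|A,L,Y)·P(L,Y).

P(D|do(A)): backdoor, adjust for {L, Y}.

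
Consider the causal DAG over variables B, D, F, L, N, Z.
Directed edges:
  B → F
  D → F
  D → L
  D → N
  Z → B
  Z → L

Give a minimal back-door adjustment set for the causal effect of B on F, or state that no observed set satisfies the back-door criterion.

desc(B)\{B}={F}; candidates ⊆ {D,L,N,Z}.
∅: B⊥F given ∅ in G with B→· removed — back-door holds.

B→F: minimal back-door set ∅.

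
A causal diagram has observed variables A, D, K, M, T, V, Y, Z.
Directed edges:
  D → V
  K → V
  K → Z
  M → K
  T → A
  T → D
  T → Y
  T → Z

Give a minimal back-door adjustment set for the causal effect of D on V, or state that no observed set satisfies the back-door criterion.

desc(D)\{D}={V}; candidates ⊆ {A,K,M,T,Y,Z}.
∅: D⊥V given ∅ in G with D→· removed — back-door holds.

D→V: minimal back-door set ∅.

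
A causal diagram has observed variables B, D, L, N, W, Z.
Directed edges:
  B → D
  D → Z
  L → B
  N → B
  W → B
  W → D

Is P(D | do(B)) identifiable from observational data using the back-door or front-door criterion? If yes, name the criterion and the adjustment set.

desc(B)\{B}={D,Z}; candidates ⊆ {L,N,W}.
size 0: {}; under {} B still reaches {D,L,N,W,Z} ∋ D.
{W}: B⊥D given {W} in G with B→· removed — back-door holds.
P(D|do(B)) = Σ_{W} P(D|B,W)·P(W).

P(D|do(B)): backdoor, adjust for {W}.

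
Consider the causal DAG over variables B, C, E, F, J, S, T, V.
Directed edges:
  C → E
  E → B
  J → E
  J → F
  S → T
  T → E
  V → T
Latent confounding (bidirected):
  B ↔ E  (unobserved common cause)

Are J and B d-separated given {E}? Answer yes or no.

No — J and B are d-connected given {E}.

Bayes-Ball from J | {E} reaches {B,C,F,S,T,V}.
B ∈ reach(J|{E}) ⇒ J ⊥̸ B | {E}.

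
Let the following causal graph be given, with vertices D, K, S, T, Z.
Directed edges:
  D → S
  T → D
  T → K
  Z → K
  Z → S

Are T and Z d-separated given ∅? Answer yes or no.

Yes — T ⊥ Z | ∅.

Bayes-Ball from T | ∅ reaches {D,K,S}.
Z ∉ reach(T|∅) ⇒ T ⊥ Z | ∅.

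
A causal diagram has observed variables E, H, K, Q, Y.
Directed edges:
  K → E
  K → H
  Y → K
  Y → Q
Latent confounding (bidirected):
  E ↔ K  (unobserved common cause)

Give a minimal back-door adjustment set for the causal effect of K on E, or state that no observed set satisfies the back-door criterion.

K→E: no observed back-door set.

desc(K)\{K}={E,H}; candidates ⊆ {Q,Y}.
K↔E: latent back-door arc(s) into K.
size 0: {}; under {} K still reaches {E,Q,Y} ∋ E.
size 1: {Q}, {Y}; under {Q} K still reaches {E,Y} ∋ E.
size 2: {Q,Y}; under {Q,Y} K still reaches {E} ∋ E.
K↔E cannot be blocked by any observed set — no back-door set.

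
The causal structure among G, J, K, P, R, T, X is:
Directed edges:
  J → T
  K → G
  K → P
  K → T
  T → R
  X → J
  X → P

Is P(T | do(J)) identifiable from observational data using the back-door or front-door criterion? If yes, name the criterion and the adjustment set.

desc(J)\{J}={R,T}; candidates ⊆ {G,K,P,X}.
∅: J⊥T given ∅ in G with J→· removed — back-door holds.
P(T|do(J)) = P(T|J) — no adjustment needed.

P(T|do(J)): backdoor, adjust for ∅.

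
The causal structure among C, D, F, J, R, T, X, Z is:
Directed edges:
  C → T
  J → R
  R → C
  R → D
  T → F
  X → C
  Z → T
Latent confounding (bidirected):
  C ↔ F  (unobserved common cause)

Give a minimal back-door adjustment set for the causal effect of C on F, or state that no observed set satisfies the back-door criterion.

C→F: no observed back-door set.

desc(C)\{C}={F,T}; candidates ⊆ {D,J,R,X,Z}.
C↔F: latent back-door arc(s) into C.
size 0: {}; under {} C still reaches {D,F,J,R,X} ∋ F.
size 1: {D}, {J}, {R} …(+2); under {D} C still reaches {F,J,R,X} ∋ F.
size 2: {D,J}, {D,R}, {D,X} …(+7); under {D,J} C still reaches {F,R,X} ∋ F.
C↔F cannot be blocked by any observed set — no back-door set.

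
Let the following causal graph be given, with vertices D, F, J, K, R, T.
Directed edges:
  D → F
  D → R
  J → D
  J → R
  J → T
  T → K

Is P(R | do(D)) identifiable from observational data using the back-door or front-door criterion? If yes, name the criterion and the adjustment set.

P(R|do(D)): backdoor, adjust for {J}.

desc(D)\{D}={F,R}; candidates ⊆ {J,K,T}.
size 0: {}; under {} D still reaches {J,K,R,T} ∋ R.
{J}: D⊥R given {J} in G with D→· removed — back-door holds.
P(R|do(D)) = Σ_{J} P(R|D,J)·P(J).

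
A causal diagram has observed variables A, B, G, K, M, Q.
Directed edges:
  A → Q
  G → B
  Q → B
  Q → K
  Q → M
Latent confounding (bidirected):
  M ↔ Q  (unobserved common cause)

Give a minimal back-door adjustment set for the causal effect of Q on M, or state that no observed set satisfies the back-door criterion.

Q→M: no observed back-door set.

desc(Q)\{Q}={B,K,M}; candidates ⊆ {A,G}.
Q↔M: latent back-door arc(s) into Q.
size 0: {}; under {} Q still reaches {A,M} ∋ M.
size 1: {A}, {G}; under {A} Q still reaches {M} ∋ M.
size 2: {A,G}; under {A,G} Q still reaches {M} ∋ M.
Q↔M cannot be blocked by any observed set — no back-door set.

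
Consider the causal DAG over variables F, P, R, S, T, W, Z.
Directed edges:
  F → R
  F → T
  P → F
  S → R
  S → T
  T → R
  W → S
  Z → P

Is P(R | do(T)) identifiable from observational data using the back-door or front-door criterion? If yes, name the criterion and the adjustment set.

P(R|do(T)): backdoor, adjust for {F, S}.

desc(T)\{T}={R}; candidates ⊆ {F,P,S,W,Z}.
size 0: {}; under {} T still reaches {F,P,R,S,W,Z} ∋ R.
size 1: {F}, {P}, {S} …(+2); under {F} T still reaches {R,S,W} ∋ R.
{F,S}: T⊥R given {F,S} in G with T→· removed — back-door holds.
P(R|do(T)) = Σ_{F,S} P(R|T,F,S)·P(F,S).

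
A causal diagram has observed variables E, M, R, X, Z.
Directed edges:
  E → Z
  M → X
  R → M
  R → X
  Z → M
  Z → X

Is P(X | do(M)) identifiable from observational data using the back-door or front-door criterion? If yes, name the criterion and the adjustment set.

P(X|do(M)): backdoor, adjust for {R, Z}.

desc(M)\{M}={X}; candidates ⊆ {E,R,Z}.
size 0: {}; under {} M still reaches {E,R,X,Z} ∋ X.
size 1: {E}, {R}, {Z}; under {E} M still reaches {R,X,Z} ∋ X.
{R,Z}: M⊥X given {R,Z} in G with M→· removed — back-door holds.
P(X|do(M)) = Σ_{R,Z} P(X|M,R,Z)·P(R,Z).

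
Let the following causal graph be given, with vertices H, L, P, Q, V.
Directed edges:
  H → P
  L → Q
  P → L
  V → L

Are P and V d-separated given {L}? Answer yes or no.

No — P and V are d-connected given {L}.

Bayes-Ball from P | {L} reaches {H,V}.
V ∈ reach(P|{L}) ⇒ P ⊥̸ V | {L}.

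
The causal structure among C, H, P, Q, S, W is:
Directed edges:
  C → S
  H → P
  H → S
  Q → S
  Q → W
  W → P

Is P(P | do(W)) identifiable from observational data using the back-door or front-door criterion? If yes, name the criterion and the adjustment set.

desc(W)\{W}={P}; candidates ⊆ {C,H,Q,S}.
∅: W⊥P given ∅ in G with W→· removed — back-door holds.
P(P|do(W)) = P(P|W) — no adjustment needed.

P(P|do(W)): backdoor, adjust for ∅.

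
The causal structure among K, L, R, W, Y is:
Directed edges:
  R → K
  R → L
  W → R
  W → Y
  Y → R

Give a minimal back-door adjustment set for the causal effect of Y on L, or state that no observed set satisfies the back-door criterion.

Y→L: minimal back-door set {W}.

desc(Y)\{Y}={K,L,R}; candidates ⊆ {W}.
size 0: {}; under {} Y still reaches {K,L,R,W} ∋ L.
{W}: Y⊥L given {W} in G with Y→· removed — back-door holds.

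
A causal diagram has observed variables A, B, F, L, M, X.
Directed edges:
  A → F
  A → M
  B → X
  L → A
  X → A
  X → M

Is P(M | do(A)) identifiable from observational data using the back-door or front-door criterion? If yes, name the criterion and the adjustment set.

P(M|do(A)): backdoor, adjust for {X}.

desc(A)\{A}={F,M}; candidates ⊆ {B,L,X}.
size 0: {}; under {} A still reaches {B,L,M,X} ∋ M.
{X}: A⊥M given {X} in G with A→· removed — back-door holds.
P(M|do(A)) = Σ_{X} P(M|A,X)·P(X).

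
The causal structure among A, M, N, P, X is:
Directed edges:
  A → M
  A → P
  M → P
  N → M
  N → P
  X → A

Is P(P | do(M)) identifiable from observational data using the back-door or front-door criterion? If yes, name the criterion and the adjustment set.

P(P|do(M)): backdoor, adjust for {A, N}.

desc(M)\{M}={P}; candidates ⊆ {A,N,X}.
size 0: {}; under {} M still reaches {A,N,P,X} ∋ P.
size 1: {A}, {N}, {X}; under {A} M still reaches {N,P} ∋ P.
{A,N}: M⊥P given {A,N} in G with M→· removed — back-door holds.
P(P|do(M)) = Σ_{A,N} P(P|M,A,N)·P(A,N).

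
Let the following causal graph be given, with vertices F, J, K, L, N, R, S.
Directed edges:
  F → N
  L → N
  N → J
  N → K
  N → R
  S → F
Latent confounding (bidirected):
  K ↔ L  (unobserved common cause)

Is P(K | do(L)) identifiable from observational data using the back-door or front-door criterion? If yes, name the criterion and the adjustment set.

desc(L)\{L}={J,K,N,R}; candidates ⊆ {F,S}.
L↔K: latent back-door arc(s) into L.
size 0: {}; under {} L still reaches {K} ∋ K.
size 1: {F}, {S}; under {F} L still reaches {K} ∋ K.
size 2: {F,S}; under {F,S} L still reaches {K} ∋ K.
L↔K cannot be blocked by any observed set — no back-door set.
{N}: (i) intercepts every directed L→K path; (ii) no back-door L→{N}; (iii) {L} blocks every back-door {N}→K. Front-door holds.
P(K|do(L)) = Σ_{N} P(N|L) Σ_{L'} P(K|N,L')P(L').

P(K|do(L)): frontdoor, adjust for {N}.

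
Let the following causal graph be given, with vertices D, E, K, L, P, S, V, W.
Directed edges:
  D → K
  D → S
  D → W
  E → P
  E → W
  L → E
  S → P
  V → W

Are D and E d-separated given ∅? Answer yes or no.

Bayes-Ball from D | ∅ reaches {K,P,S,W}.
E ∉ reach(D|∅) ⇒ D ⊥ E | ∅.

Yes — D ⊥ E | ∅.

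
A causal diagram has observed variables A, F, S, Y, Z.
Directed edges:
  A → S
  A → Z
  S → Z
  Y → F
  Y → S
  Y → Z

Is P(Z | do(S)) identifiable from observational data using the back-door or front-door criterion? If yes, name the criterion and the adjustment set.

P(Z|do(S)): backdoor, adjust for {A, Y}.

desc(S)\{S}={Z}; candidates ⊆ {A,F,Y}.
size 0: {}; under {} S still reaches {A,F,Y,Z} ∋ Z.
size 1: {A}, {F}, {Y}; under {A} S still reaches {F,Y,Z} ∋ Z.
{A,Y}: S⊥Z given {A,Y} in G with S→· removed — back-door holds.
P(Z|do(S)) = Σ_{A,Y} P(Z|S,A,Y)·P(A,Y).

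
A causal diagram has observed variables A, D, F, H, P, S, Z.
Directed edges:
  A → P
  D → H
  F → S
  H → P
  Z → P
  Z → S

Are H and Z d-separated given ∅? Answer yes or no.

Yes — H ⊥ Z | ∅.

Bayes-Ball from H | ∅ reaches {D,P}.
Z ∉ reach(H|∅) ⇒ H ⊥ Z | ∅.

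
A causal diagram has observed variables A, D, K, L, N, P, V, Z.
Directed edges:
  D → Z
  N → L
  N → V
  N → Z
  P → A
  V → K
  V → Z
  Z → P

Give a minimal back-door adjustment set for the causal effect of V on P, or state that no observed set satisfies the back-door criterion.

V→P: minimal back-door set {N}.

desc(V)\{V}={A,K,P,Z}; candidates ⊆ {D,L,N}.
size 0: {}; under {} V still reaches {A,L,N,P,Z} ∋ P.
{N}: V⊥P given {N} in G with V→· removed — back-door holds.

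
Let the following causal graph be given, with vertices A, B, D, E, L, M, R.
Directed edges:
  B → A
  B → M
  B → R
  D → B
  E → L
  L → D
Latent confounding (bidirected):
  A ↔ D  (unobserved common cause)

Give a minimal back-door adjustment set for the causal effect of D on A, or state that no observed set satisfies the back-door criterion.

desc(D)\{D}={A,B,M,R}; candidates ⊆ {E,L}.
D↔A: latent back-door arc(s) into D.
size 0: {}; under {} D still reaches {A,E,L} ∋ A.
size 1: {E}, {L}; under {E} D still reaches {A,L} ∋ A.
size 2: {E,L}; under {E,L} D still reaches {A} ∋ A.
D↔A cannot be blocked by any observed set — no back-door set.

D→A: no observed back-door set.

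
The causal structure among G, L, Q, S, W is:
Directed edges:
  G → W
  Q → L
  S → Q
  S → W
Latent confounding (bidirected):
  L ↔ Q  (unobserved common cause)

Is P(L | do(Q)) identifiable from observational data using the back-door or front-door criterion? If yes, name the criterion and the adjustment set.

desc(Q)\{Q}={L}; candidates ⊆ {G,S,W}.
Q↔L: latent back-door arc(s) into Q.
size 0: {}; under {} Q still reaches {L,S,W} ∋ L.
size 1: {G}, {S}, {W}; under {G} Q still reaches {L,S,W} ∋ L.
size 2: {G,S}, {G,W}, {S,W}; under {G,S} Q still reaches {L} ∋ L.
Q↔L cannot be blocked by any observed set — no back-door set.
No mediator lies on a directed Q→…→L path.
Neither criterion identifies P(L|do(Q)) in this graph.

P(L|do(Q)): not identifiable (no BD/FD set).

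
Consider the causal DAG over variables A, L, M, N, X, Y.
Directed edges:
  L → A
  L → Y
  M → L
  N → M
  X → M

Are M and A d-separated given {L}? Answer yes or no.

Bayes-Ball from M | {L} reaches {N,X}.
A ∉ reach(M|{L}) ⇒ M ⊥ A | {L}.

Yes — M ⊥ A | {L}.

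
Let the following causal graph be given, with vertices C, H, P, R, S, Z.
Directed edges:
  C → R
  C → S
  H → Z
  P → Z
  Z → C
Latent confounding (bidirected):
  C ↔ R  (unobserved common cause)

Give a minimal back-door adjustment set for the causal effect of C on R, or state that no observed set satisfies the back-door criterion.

C→R: no observed back-door set.

desc(C)\{C}={R,S}; candidates ⊆ {H,P,Z}.
C↔R: latent back-door arc(s) into C.
size 0: {}; under {} C still reaches {H,P,R,Z} ∋ R.
size 1: {H}, {P}, {Z}; under {H} C still reaches {P,R,Z} ∋ R.
size 2: {H,P}, {H,Z}, {P,Z}; under {H,P} C still reaches {R,Z} ∋ R.
C↔R cannot be blocked by any observed set — no back-door set.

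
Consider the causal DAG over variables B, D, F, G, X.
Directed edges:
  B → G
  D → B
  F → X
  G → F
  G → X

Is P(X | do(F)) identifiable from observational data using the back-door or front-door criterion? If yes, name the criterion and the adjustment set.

P(X|do(F)): backdoor, adjust for {G}.

desc(F)\{F}={X}; candidates ⊆ {B,D,G}.
size 0: {}; under {} F still reaches {B,D,G,X} ∋ X.
{G}: F⊥X given {G} in G with F→· removed — back-door holds.
P(X|do(F)) = Σ_{G} P(X|F,G)·P(G).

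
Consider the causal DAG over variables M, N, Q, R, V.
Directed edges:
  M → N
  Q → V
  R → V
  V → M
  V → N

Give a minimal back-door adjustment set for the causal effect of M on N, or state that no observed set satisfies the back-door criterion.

M→N: minimal back-door set {V}.

desc(M)\{M}={N}; candidates ⊆ {Q,R,V}.
size 0: {}; under {} M still reaches {N,Q,R,V} ∋ N.
{V}: M⊥N given {V} in G with M→· removed — back-door holds.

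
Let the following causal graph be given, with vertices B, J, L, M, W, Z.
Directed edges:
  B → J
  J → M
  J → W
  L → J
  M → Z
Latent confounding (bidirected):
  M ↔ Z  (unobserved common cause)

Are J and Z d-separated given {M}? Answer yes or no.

No — J and Z are d-connected given {M}.

Bayes-Ball from J | {M} reaches {B,L,W,Z}.
Z ∈ reach(J|{M}) ⇒ J ⊥̸ Z | {M}.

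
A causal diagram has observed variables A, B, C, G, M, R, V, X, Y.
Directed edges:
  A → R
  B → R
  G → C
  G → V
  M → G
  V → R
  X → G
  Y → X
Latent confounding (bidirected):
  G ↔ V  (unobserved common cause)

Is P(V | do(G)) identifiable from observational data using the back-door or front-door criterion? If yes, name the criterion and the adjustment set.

P(V|do(G)): not identifiable (no BD/FD set).

desc(G)\{G}={C,R,V}; candidates ⊆ {A,B,M,X,Y}.
G↔V: latent back-door arc(s) into G.
size 0: {}; under {} G still reaches {M,R,V,X,Y} ∋ V.
size 1: {A}, {B}, {M} …(+2); under {A} G still reaches {M,R,V,X,Y} ∋ V.
size 2: {A,B}, {A,M}, {A,X} …(+7); under {A,B} G still reaches {M,R,V,X,Y} ∋ V.
G↔V cannot be blocked by any observed set — no back-door set.
No mediator lies on a directed G→…→V path.
Neither criterion identifies P(V|do(G)) in this graph.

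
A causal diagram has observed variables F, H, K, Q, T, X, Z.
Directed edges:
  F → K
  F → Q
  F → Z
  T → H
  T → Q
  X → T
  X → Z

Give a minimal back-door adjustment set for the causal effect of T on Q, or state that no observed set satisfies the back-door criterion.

T→Q: minimal back-door set ∅.

desc(T)\{T}={H,Q}; candidates ⊆ {F,K,X,Z}.
∅: T⊥Q given ∅ in G with T→· removed — back-door holds.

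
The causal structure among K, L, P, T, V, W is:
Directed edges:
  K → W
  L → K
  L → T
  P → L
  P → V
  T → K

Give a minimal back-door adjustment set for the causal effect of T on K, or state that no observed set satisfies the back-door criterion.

desc(T)\{T}={K,W}; candidates ⊆ {L,P,V}.
size 0: {}; under {} T still reaches {K,L,P,V,W} ∋ K.
{L}: T⊥K given {L} in G with T→· removed — back-door holds.

T→K: minimal back-door set {L}.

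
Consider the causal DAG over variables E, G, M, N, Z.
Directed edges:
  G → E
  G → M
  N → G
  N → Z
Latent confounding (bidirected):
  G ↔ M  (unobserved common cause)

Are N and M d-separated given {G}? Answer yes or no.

No — N and M are d-connected given {G}.

Bayes-Ball from N | {G} reaches {M,Z}.
M ∈ reach(N|{G}) ⇒ N ⊥̸ M | {G}.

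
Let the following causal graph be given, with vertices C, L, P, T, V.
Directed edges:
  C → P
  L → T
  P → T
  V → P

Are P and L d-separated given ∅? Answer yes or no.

Yes — P ⊥ L | ∅.

Bayes-Ball from P | ∅ reaches {C,T,V}.
L ∉ reach(P|∅) ⇒ P ⊥ L | ∅.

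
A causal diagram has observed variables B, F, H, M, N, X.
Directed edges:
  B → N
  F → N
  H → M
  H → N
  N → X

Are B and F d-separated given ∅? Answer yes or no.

Bayes-Ball from B | ∅ reaches {N,X}.
F ∉ reach(B|∅) ⇒ B ⊥ F | ∅.

Yes — B ⊥ F | ∅.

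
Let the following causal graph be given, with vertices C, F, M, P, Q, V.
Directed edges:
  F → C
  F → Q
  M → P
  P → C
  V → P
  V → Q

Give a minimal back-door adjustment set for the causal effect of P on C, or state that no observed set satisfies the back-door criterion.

P→C: minimal back-door set ∅.

desc(P)\{P}={C}; candidates ⊆ {F,M,Q,V}.
∅: P⊥C given ∅ in G with P→· removed — back-door holds.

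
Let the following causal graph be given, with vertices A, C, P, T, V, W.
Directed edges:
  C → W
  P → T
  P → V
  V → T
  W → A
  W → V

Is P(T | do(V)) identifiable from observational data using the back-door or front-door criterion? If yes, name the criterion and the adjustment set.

P(T|do(V)): backdoor, adjust for {P}.

desc(V)\{V}={T}; candidates ⊆ {A,C,P,W}.
size 0: {}; under {} V still reaches {A,C,P,T,W} ∋ T.
{P}: V⊥T given {P} in G with V→· removed — back-door holds.
P(T|do(V)) = Σ_{P} P(T|V,P)·P(P).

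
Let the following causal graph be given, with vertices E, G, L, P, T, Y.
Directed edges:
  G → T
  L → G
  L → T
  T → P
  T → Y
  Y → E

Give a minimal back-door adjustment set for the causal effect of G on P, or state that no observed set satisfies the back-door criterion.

G→P: minimal back-door set {L}.

desc(G)\{G}={E,P,T,Y}; candidates ⊆ {L}.
size 0: {}; under {} G still reaches {E,L,P,T,Y} ∋ P.
{L}: G⊥P given {L} in G with G→· removed — back-door holds.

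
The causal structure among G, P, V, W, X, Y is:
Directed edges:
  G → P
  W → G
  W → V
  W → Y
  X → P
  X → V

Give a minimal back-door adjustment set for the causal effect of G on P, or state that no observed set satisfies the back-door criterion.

desc(G)\{G}={P}; candidates ⊆ {V,W,X,Y}.
∅: G⊥P given ∅ in G with G→· removed — back-door holds.

G→P: minimal back-door set ∅.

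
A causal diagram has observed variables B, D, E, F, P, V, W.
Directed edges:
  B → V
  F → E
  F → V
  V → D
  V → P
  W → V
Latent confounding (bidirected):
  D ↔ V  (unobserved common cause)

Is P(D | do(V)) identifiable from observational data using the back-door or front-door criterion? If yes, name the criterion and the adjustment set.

desc(V)\{V}={D,P}; candidates ⊆ {B,E,F,W}.
V↔D: latent back-door arc(s) into V.
size 0: {}; under {} V still reaches {B,D,E,F,W} ∋ D.
size 1: {B}, {E}, {F} …(+1); under {B} V still reaches {D,E,F,W} ∋ D.
size 2: {B,E}, {B,F}, {B,W} …(+3); under {B,E} V still reaches {D,F,W} ∋ D.
V↔D cannot be blocked by any observed set — no back-door set.
No mediator lies on a directed V→…→D path.
Neither criterion identifies P(D|do(V)) in this graph.

P(D|do(V)): not identifiable (no BD/FD set).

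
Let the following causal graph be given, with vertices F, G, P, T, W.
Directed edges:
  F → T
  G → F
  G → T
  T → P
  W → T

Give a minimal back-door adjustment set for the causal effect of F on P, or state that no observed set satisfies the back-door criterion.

F→P: minimal back-door set {G}.

desc(F)\{F}={P,T}; candidates ⊆ {G,W}.
size 0: {}; under {} F still reaches {G,P,T} ∋ P.
{G}: F⊥P given {G} in G with F→· removed — back-door holds.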